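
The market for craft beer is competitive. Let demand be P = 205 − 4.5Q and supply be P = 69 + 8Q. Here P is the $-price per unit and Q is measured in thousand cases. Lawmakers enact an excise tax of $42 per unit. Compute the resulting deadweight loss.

Competitive equilibrium: 205 − 4.5Q = 69 + 8Q → Q* = 10.88, P* = 156.04.
With the tax, the buyer price exceeds the seller price by 42: (205 − 4.5Q) − (69 + 8Q) = 42 → Q' = 7.52.
ΔQ = 10.88 − 7.52 = 3.36; the wedge equals the tax, 42.
The triangle = ½ × 3.36 × 42 = $70.56 thousand.

$70.56 thousand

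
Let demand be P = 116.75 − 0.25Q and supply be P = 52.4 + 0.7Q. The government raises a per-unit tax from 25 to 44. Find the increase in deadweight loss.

Competitive equilibrium: 116.75 − 0.25Q = 52.4 + 0.7Q → Q* = 67.7368, P* = 99.8158.
For a per-unit tax t: ΔQ = t/0.95, so DWL = ½·t·(t/0.95) = t²/1.9.
At t = 25: DWL = 328.947. At t = 44: DWL = 1018.947.
Increase = 1018.947 − 328.947 = 690.

690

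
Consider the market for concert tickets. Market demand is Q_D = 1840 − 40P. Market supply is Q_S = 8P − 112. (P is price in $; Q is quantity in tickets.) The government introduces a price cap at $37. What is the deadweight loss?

In inverse form: demand P = 46 − 0.025Q, supply P = 14 + 0.125Q.
Competitive equilibrium: 46 − 0.025Q = 14 + 0.125Q → Q* = 213.3333, P* = 40.6667.
At the ceiling P = 37, quantity supplied = (37 − 14)/0.125 = 184.
Willingness to pay at Q' = 184: 46 − 0.025·184 = 41.4.
ΔQ = 213.3333 − 184 = 29.3333; wedge = 41.4 − 37 = 4.4.
DWL = ½ × 29.3333 × 4.4 = $64.53.

$64.53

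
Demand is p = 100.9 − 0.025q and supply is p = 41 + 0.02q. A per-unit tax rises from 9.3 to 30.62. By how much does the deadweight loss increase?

Competitive equilibrium: 100.9 − 0.025q = 41 + 0.02q → q* = 1331.1111, p* = 67.6222.
For a per-unit tax t: Δq = t/0.045, so DWL = ½·t·(t/0.045) = t²/0.09.
At t = 9.3: DWL = 961. At t = 30.62: DWL = 10417.604.
Increase = 10417.604 − 961 = 9456.60.

9456.60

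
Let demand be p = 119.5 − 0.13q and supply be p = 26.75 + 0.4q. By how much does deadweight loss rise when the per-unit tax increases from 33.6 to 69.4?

3478.68

Competitive equilibrium: 119.5 − 0.13q = 26.75 + 0.4q → q* = 175, p* = 96.75.
For a per-unit tax t: Δq = t/0.53, so DWL = ½·t·(t/0.53) = t²/1.06.
At t = 33.6: DWL = 1065.057. At t = 69.4: DWL = 4543.736.
Increase = 4543.736 − 1065.057 = 3478.68.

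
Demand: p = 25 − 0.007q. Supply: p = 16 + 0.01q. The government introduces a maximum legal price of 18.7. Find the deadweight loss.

572

Competitive equilibrium: 25 − 0.007q = 16 + 0.01q → q* = 529.4118, p* = 21.2941.
At the ceiling p = 18.7, quantity supplied = (18.7 − 16)/0.01 = 270.
Willingness to pay at q' = 270: 25 − 0.007·270 = 23.11.
Δq = 529.4118 − 270 = 259.4118; wedge = 23.11 − 18.7 = 4.41.
The triangle = ½ × 259.4118 × 4.41 = 572.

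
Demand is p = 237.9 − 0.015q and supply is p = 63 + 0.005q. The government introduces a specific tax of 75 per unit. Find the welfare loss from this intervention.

140625

Competitive equilibrium: 237.9 − 0.015q = 63 + 0.005q → q* = 8745, p* = 106.725.
With the tax, the buyer price exceeds the seller price by 75: (237.9 − 0.015q) − (63 + 0.005q) = 75 → q' = 4995.
Δq = 8745 − 4995 = 3750; the wedge equals the tax, 75.
The triangle = ½ × 3750 × 75 = 140625.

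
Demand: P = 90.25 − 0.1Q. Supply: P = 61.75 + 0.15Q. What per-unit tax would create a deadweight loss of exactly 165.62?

9.1

Competitive equilibrium: 90.25 − 0.1Q = 61.75 + 0.15Q → Q* = 114, P* = 78.85.
A tax t gives ΔQ = t/0.25 and wedge t, so DWL = t²/0.5.
t²/0.5 = 165.62 → t² = 82.81 → t = 9.1.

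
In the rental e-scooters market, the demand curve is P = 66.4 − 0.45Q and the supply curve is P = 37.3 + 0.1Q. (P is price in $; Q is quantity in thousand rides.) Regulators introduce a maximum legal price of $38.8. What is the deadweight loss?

$395.20 thousand

Competitive equilibrium: 66.4 − 0.45Q = 37.3 + 0.1Q → Q* = 52.9091, P* = 42.5909.
At the ceiling P = 38.8, quantity supplied = (38.8 − 37.3)/0.1 = 15.
Willingness to pay at Q' = 15: 66.4 − 0.45·15 = 59.65.
ΔQ = 52.9091 − 15 = 37.9091; wedge = 59.65 − 38.8 = 20.85.
Deadweight loss = ½ × 37.9091 × 20.85 = $395.20 thousand.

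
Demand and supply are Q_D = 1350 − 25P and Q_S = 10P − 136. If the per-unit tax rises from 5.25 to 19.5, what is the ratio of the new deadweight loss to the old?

13.796

In inverse form: demand P = 54 − 0.04Q, supply P = 13.6 + 0.1Q.
Competitive equilibrium: 54 − 0.04Q = 13.6 + 0.1Q → Q* = 288.5714, P* = 42.4571.
For a per-unit tax t: ΔQ = t/0.14, so DWL = ½·t·(t/0.14) = t²/0.28.
At t = 5.25: DWL = 98.4375. At t = 19.5: DWL = 1358.036.
Ratio = (19.5/5.25)² = 13.796.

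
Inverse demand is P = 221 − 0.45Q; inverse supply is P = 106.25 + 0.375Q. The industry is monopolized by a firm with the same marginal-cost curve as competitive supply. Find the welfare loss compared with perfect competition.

994.09

Competitive equilibrium: 221 − 0.45Q = 106.25 + 0.375Q → Q* = 139.0909, P* = 158.4091.
Marginal revenue: MR = 221 − 0.9Q. Set MR = MC: 221 − 0.9Q = 106.25 + 0.375Q → Q_m = 90.
Price P_m = 221 − 0.45·90 = 180.5; MC(Q_m) = 106.25 + 0.375·90 = 140.
Competitive Q* = 139.0909, so ΔQ = 49.0909; wedge = 180.5 − 140 = 40.5.
Deadweight loss = ½ × 49.0909 × 40.5 = 994.09.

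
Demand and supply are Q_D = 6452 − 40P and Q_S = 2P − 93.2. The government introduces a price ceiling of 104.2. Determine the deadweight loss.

2799.82

In inverse form: demand P = 161.3 − 0.025Q, supply P = 46.6 + 0.5Q.
Competitive equilibrium: 161.3 − 0.025Q = 46.6 + 0.5Q → Q* = 218.4762, P* = 155.8381.
At the ceiling P = 104.2, quantity supplied = (104.2 − 46.6)/0.5 = 115.2.
Willingness to pay at Q' = 115.2: 161.3 − 0.025·115.2 = 158.42.
ΔQ = 218.4762 − 115.2 = 103.2762; wedge = 158.42 − 104.2 = 54.22.
Welfare loss = ½ × 103.2762 × 54.22 = 2799.82.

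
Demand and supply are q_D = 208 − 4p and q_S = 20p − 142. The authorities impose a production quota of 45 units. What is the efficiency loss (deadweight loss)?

In inverse form: demand p = 52 − 0.25q, supply p = 7.1 + 0.05q.
Competitive equilibrium: 52 − 0.25q = 7.1 + 0.05q → q* = 149.6667, p* = 14.5833.
At q = 45: demand price = 52 − 0.25·45 = 40.75; supply price = 7.1 + 0.05·45 = 9.35.
Δq = 149.6667 − 45 = 104.6667; wedge = 40.75 − 9.35 = 31.4.
Deadweight loss = ½ × 104.6667 × 31.4 = 1643.27.

1643.27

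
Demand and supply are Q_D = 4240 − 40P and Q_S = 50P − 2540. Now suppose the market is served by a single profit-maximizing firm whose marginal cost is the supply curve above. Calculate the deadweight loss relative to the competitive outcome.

4318.37

In inverse form: demand P = 106 − 0.025Q, supply P = 50.8 + 0.02Q.
Competitive equilibrium: 106 − 0.025Q = 50.8 + 0.02Q → Q* = 1226.6667, P* = 75.3333.
Marginal revenue: MR = 106 − 0.05Q. Set MR = MC: 106 − 0.05Q = 50.8 + 0.02Q → Q_m = 788.5714.
Price P_m = 106 − 0.025·788.5714 = 86.2857; MC(Q_m) = 50.8 + 0.02·788.5714 = 66.5714.
Competitive Q* = 1226.6667, so ΔQ = 438.0953; wedge = 86.2857 − 66.5714 = 19.7143.
Welfare loss = ½ × 438.0953 × 19.7143 = 4318.37.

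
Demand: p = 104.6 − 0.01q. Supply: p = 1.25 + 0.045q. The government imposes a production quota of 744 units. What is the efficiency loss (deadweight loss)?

35431.86

Competitive equilibrium: 104.6 − 0.01q = 1.25 + 0.045q → q* = 1879.0909, p* = 85.8091.
At q = 744: demand price = 104.6 − 0.01·744 = 97.16; supply price = 1.25 + 0.045·744 = 34.73.
Δq = 1879.0909 − 744 = 1135.0909; wedge = 97.16 − 34.73 = 62.43.
DWL = ½ × 1135.0909 × 62.43 = 35431.86.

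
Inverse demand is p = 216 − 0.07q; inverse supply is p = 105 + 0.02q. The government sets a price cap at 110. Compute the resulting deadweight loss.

Competitive equilibrium: 216 − 0.07q = 105 + 0.02q → q* = 1233.3333, p* = 129.6667.
At the ceiling p = 110, quantity supplied = (110 − 105)/0.02 = 250.
Willingness to pay at q' = 250: 216 − 0.07·250 = 198.5.
Δq = 1233.3333 − 250 = 983.3333; wedge = 198.5 − 110 = 88.5.
DWL = ½ × 983.3333 × 88.5 = 43512.50.

43512.50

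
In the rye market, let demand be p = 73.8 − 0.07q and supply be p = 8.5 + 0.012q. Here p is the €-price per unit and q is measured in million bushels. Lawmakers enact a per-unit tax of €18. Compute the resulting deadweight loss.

Competitive equilibrium: 73.8 − 0.07q = 8.5 + 0.012q → q* = 796.3415, p* = 18.0561.
With the tax, the buyer price exceeds the seller price by 18: (73.8 − 0.07q) − (8.5 + 0.012q) = 18 → q' = 576.8293.
Δq = 796.3415 − 576.8293 = 219.5122; the wedge equals the tax, 18.
Deadweight loss = ½ × 219.5122 × 18 = €1975.61 million.

€1975.61 million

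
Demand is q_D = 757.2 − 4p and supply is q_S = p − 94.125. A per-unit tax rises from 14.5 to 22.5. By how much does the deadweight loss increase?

118.40

In inverse form: demand p = 189.3 − 0.25q, supply p = 94.125 + q.
Competitive equilibrium: 189.3 − 0.25q = 94.125 + q → q* = 76.14, p* = 170.265.
For a per-unit tax t: Δq = t/1.25, so DWL = ½·t·(t/1.25) = t²/2.5.
At t = 14.5: DWL = 84.1. At t = 22.5: DWL = 202.5.
Increase = 202.5 − 84.1 = 118.40.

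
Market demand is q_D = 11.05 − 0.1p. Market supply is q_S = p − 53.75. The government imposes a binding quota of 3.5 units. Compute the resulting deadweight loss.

15.14

In inverse form: demand p = 110.5 − 10q, supply p = 53.75 + q.
Competitive equilibrium: 110.5 − 10q = 53.75 + q → q* = 5.1591, p* = 58.9091.
At q = 3.5: demand price = 110.5 − 10·3.5 = 75.5; supply price = 53.75 + 1·3.5 = 57.25.
Δq = 5.1591 − 3.5 = 1.6591; wedge = 75.5 − 57.25 = 18.25.
Deadweight loss = ½ × 1.6591 × 18.25 = 15.14.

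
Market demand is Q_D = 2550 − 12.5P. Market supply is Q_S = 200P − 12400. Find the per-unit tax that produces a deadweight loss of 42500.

In inverse form: demand P = 204 − 0.08Q, supply P = 62 + 0.005Q.
Competitive equilibrium: 204 − 0.08Q = 62 + 0.005Q → Q* = 1670.5882, P* = 70.3529.
A tax t gives ΔQ = t/0.085 and wedge t, so DWL = t²/0.17.
t²/0.17 = 42500 → t² = 7225 → t = 85.

85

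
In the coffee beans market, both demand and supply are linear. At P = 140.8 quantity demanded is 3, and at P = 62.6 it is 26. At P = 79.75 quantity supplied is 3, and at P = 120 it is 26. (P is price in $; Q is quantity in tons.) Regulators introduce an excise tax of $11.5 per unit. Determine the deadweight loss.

Demand slope = (62.6 − 140.8)/(26 − 3) = −3.4, so P = 151 − 3.4Q.
Supply slope = (120 − 79.75)/(26 − 3) = 1.75, so P = 74.5 + 1.75Q.
Competitive equilibrium: 151 − 3.4Q = 74.5 + 1.75Q → Q* = 14.8544, P* = 100.4951.
With the tax, the buyer price exceeds the seller price by 11.5: (151 − 3.4Q) − (74.5 + 1.75Q) = 11.5 → Q' = 12.6214.
ΔQ = 14.8544 − 12.6214 = 2.233; the wedge equals the tax, 11.5.
Welfare loss = ½ × 2.233 × 11.5 = $12.84.

$12.84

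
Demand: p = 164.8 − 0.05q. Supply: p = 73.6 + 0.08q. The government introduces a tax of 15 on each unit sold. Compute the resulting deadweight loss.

865.38

Competitive equilibrium: 164.8 − 0.05q = 73.6 + 0.08q → q* = 701.53846, p* = 129.72308.
With the tax, the buyer price exceeds the seller price by 15: (164.8 − 0.05q) − (73.6 + 0.08q) = 15 → q' = 586.15385.
Δq = 701.53846 − 586.15385 = 115.38461; the wedge equals the tax, 15.
The triangle = ½ × 115.38461 × 15 = 865.38.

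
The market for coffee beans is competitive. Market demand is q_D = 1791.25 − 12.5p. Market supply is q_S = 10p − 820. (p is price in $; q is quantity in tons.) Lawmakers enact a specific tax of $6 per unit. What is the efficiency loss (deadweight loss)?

$100

In inverse form: demand p = 143.3 − 0.08q, supply p = 82 + 0.1q.
Competitive equilibrium: 143.3 − 0.08q = 82 + 0.1q → q* = 340.5556, p* = 116.0556.
With the tax, the buyer price exceeds the seller price by 6: (143.3 − 0.08q) − (82 + 0.1q) = 6 → q' = 307.2222.
Δq = 340.5556 − 307.2222 = 33.3334; the wedge equals the tax, 6.
DWL = ½ × 33.3334 × 6 = $100.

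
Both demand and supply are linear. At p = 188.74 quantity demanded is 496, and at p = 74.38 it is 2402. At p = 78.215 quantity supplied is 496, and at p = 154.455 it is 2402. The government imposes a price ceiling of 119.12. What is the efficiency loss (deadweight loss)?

341.34

Demand slope = (74.38 − 188.74)/(2402 − 496) = −0.06, so p = 218.5 − 0.06q.
Supply slope = (154.455 − 78.215)/(2402 − 496) = 0.04, so p = 58.375 + 0.04q.
Competitive equilibrium: 218.5 − 0.06q = 58.375 + 0.04q → q* = 1601.25, p* = 122.425.
At the ceiling p = 119.12, quantity supplied = (119.12 − 58.375)/0.04 = 1518.625.
Willingness to pay at q' = 1518.625: 218.5 − 0.06·1518.625 = 127.3825.
Δq = 1601.25 − 1518.625 = 82.625; wedge = 127.3825 − 119.12 = 8.2625.
Welfare loss = ½ × 82.625 × 8.2625 = 341.34.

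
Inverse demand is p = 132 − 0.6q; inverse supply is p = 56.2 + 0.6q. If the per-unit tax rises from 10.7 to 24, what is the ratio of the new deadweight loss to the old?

5.031

Competitive equilibrium: 132 − 0.6q = 56.2 + 0.6q → q* = 63.1667, p* = 94.1.
For a per-unit tax t: Δq = t/1.2, so DWL = ½·t·(t/1.2) = t²/2.4.
At t = 10.7: DWL = 47.704. At t = 24: DWL = 240.
Ratio = (24/10.7)² = 5.031.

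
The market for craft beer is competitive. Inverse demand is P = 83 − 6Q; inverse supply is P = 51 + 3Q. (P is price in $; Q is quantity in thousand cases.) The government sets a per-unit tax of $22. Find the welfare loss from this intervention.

$26.89 thousand

Competitive equilibrium: 83 − 6Q = 51 + 3Q → Q* = 3.5556, P* = 61.6667.
With the tax, the buyer price exceeds the seller price by 22: (83 − 6Q) − (51 + 3Q) = 22 → Q' = 1.1111.
ΔQ = 3.5556 − 1.1111 = 2.4445; the wedge equals the tax, 22.
The triangle = ½ × 2.4445 × 22 = $26.89 thousand.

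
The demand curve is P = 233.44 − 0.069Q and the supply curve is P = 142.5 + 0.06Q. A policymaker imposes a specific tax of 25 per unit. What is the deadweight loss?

Competitive equilibrium: 233.44 − 0.069Q = 142.5 + 0.06Q → Q* = 704.9612, P* = 184.7977.
With the tax, the buyer price exceeds the seller price by 25: (233.44 − 0.069Q) − (142.5 + 0.06Q) = 25 → Q' = 511.1628.
ΔQ = 704.9612 − 511.1628 = 193.7984; the wedge equals the tax, 25.
Welfare loss = ½ × 193.7984 × 25 = 2422.48.

2422.48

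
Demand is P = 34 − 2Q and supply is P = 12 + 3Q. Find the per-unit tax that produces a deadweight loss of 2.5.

Competitive equilibrium: 34 − 2Q = 12 + 3Q → Q* = 4.4, P* = 25.2.
A tax t gives ΔQ = t/5 and wedge t, so DWL = t²/10.
t²/10 = 2.5 → t² = 25 → t = 5.

5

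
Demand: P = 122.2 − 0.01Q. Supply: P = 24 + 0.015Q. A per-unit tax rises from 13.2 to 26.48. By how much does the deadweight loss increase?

Competitive equilibrium: 122.2 − 0.01Q = 24 + 0.015Q → Q* = 3928, P* = 82.92.
For a per-unit tax t: ΔQ = t/0.025, so DWL = ½·t·(t/0.025) = t²/0.05.
At t = 13.2: DWL = 3484.8. At t = 26.48: DWL = 14023.808.
Increase = 14023.808 − 3484.8 = 10539.008.

10539.008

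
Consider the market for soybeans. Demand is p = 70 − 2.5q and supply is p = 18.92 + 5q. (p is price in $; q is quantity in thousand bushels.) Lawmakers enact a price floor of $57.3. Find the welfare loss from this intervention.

Competitive equilibrium: 70 − 2.5q = 18.92 + 5q → q* = 6.8107, p* = 52.9733.
At the floor p = 57.3, quantity demanded = (70 − 57.3)/2.5 = 5.08.
Sellers' marginal cost at q' = 5.08: 18.92 + 5·5.08 = 44.32.
Δq = 6.8107 − 5.08 = 1.7307; wedge = 57.3 − 44.32 = 12.98.
Deadweight loss = ½ × 1.7307 × 12.98 = $11.23 thousand.

$11.23 thousand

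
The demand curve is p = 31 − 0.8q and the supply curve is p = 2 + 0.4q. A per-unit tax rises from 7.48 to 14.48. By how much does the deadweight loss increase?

Competitive equilibrium: 31 − 0.8q = 2 + 0.4q → q* = 24.1667, p* = 11.6667.
For a per-unit tax t: Δq = t/1.2, so DWL = ½·t·(t/1.2) = t²/2.4.
At t = 7.48: DWL = 23.313. At t = 14.48: DWL = 87.363.
Increase = 87.363 − 23.313 = 64.05.

64.05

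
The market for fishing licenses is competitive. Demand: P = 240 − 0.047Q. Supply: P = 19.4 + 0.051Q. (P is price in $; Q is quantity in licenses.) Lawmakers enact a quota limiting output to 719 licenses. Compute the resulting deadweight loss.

Competitive equilibrium: 240 − 0.047Q = 19.4 + 0.051Q → Q* = 2251.0204, P* = 134.202.
At Q = 719: demand price = 240 − 0.047·719 = 206.207; supply price = 19.4 + 0.051·719 = 56.069.
ΔQ = 2251.0204 − 719 = 1532.0204; wedge = 206.207 − 56.069 = 150.138.
The triangle = ½ × 1532.0204 × 150.138 = $115007.24.

$115007.24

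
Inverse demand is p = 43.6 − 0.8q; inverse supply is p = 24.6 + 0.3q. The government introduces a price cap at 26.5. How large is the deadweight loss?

65.82

Competitive equilibrium: 43.6 − 0.8q = 24.6 + 0.3q → q* = 17.2727, p* = 29.7818.
At the ceiling p = 26.5, quantity supplied = (26.5 − 24.6)/0.3 = 6.3333.
Willingness to pay at q' = 6.3333: 43.6 − 0.8·6.3333 = 38.5334.
Δq = 17.2727 − 6.3333 = 10.9394; wedge = 38.5334 − 26.5 = 12.0334.
DWL = ½ × 10.9394 × 12.0334 = 65.82.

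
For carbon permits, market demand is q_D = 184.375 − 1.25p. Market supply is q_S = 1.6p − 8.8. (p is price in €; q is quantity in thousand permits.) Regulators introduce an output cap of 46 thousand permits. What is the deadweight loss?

In inverse form: demand p = 147.5 − 0.8q, supply p = 5.5 + 0.625q.
Competitive equilibrium: 147.5 − 0.8q = 5.5 + 0.625q → q* = 99.6491, p* = 67.7807.
At q = 46: demand price = 147.5 − 0.8·46 = 110.7; supply price = 5.5 + 0.625·46 = 34.25.
Δq = 99.6491 − 46 = 53.6491; wedge = 110.7 − 34.25 = 76.45.
Deadweight loss = ½ × 53.6491 × 76.45 = €2050.74 thousand.

€2050.74 thousand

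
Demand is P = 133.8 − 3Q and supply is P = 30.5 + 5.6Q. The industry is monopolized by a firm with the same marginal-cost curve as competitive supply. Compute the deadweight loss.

Competitive equilibrium: 133.8 − 3Q = 30.5 + 5.6Q → Q* = 12.01163, P* = 97.76512.
Marginal revenue: MR = 133.8 − 6Q. Set MR = MC: 133.8 − 6Q = 30.5 + 5.6Q → Q_m = 8.90517.
Price P_m = 133.8 − 3·8.90517 = 107.08449; MC(Q_m) = 30.5 + 5.6·8.90517 = 80.36895.
Competitive Q* = 12.01163, so ΔQ = 3.10646; wedge = 107.08449 − 80.36895 = 26.71554.
DWL = ½ × 3.10646 × 26.71554 = 41.50.

41.50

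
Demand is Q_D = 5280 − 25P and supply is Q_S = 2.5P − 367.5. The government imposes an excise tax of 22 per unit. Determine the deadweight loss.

In inverse form: demand P = 211.2 − 0.04Q, supply P = 147 + 0.4Q.
Competitive equilibrium: 211.2 − 0.04Q = 147 + 0.4Q → Q* = 145.9091, P* = 205.3636.
With the tax, the buyer price exceeds the seller price by 22: (211.2 − 0.04Q) − (147 + 0.4Q) = 22 → Q' = 95.9091.
ΔQ = 145.9091 − 95.9091 = 50; the wedge equals the tax, 22.
DWL = ½ × 50 × 22 = 550.

550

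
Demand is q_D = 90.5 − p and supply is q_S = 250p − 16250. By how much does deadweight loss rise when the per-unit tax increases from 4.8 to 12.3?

In inverse form: demand p = 90.5 − q, supply p = 65 + 0.004q.
Competitive equilibrium: 90.5 − q = 65 + 0.004q → q* = 25.3984, p* = 65.1016.
For a per-unit tax t: Δq = t/1.004, so DWL = ½·t·(t/1.004) = t²/2.008.
At t = 4.8: DWL = 11.474. At t = 12.3: DWL = 75.344.
Increase = 75.344 − 11.474 = 63.87.

63.87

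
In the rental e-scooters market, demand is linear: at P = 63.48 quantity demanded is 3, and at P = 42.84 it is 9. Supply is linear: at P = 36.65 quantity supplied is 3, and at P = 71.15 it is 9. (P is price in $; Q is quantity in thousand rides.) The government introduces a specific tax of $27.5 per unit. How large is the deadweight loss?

Demand slope = (42.84 − 63.48)/(9 − 3) = −3.44, so P = 73.8 − 3.44Q.
Supply slope = (71.15 − 36.65)/(9 − 3) = 5.75, so P = 19.4 + 5.75Q.
Competitive equilibrium: 73.8 − 3.44Q = 19.4 + 5.75Q → Q* = 5.9195, P* = 53.437.
With the tax, the buyer price exceeds the seller price by 27.5: (73.8 − 3.44Q) − (19.4 + 5.75Q) = 27.5 → Q' = 2.9271.
ΔQ = 5.9195 − 2.9271 = 2.9924; the wedge equals the tax, 27.5.
Welfare loss = ½ × 2.9924 × 27.5 = $41.15 thousand.

$41.15 thousand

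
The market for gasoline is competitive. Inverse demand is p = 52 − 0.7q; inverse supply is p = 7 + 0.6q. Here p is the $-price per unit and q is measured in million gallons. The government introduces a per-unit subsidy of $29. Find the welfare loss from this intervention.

Competitive equilibrium: 52 − 0.7q = 7 + 0.6q → q* = 34.6154, p* = 27.7692.
The subsidy lowers effective supply by 29: p = 0.6q − 22.
New quantity: 52 − 0.7q = 0.6q − 22 → q' = 56.9231.
Overproduction Δq = 56.9231 − 34.6154 = 22.3077; wedge = subsidy = 29.
Deadweight loss = ½ × 22.3077 × 29 = $323.46 million.

$323.46 million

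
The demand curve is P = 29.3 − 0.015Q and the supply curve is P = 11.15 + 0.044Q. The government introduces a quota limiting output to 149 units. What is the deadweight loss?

742.30

Competitive equilibrium: 29.3 − 0.015Q = 11.15 + 0.044Q → Q* = 307.6271, P* = 24.6856.
At Q = 149: demand price = 29.3 − 0.015·149 = 27.065; supply price = 11.15 + 0.044·149 = 17.706.
ΔQ = 307.6271 − 149 = 158.6271; wedge = 27.065 − 17.706 = 9.359.
Deadweight loss = ½ × 158.6271 × 9.359 = 742.30.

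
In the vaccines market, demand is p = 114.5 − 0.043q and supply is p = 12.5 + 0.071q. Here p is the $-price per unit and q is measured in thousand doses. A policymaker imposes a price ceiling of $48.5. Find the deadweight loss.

Competitive equilibrium: 114.5 − 0.043q = 12.5 + 0.071q → q* = 894.73684, p* = 76.02632.
At the ceiling p = 48.5, quantity supplied = (48.5 − 12.5)/0.071 = 507.04225.
Willingness to pay at q' = 507.04225: 114.5 − 0.043·507.04225 = 92.69718.
Δq = 894.73684 − 507.04225 = 387.69459; wedge = 92.69718 − 48.5 = 44.19718.
Welfare loss = ½ × 387.69459 × 44.19718 = $8567.50 thousand.

$8567.50 thousand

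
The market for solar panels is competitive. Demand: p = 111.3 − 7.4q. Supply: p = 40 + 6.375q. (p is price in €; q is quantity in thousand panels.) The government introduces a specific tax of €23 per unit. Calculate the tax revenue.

€80.65 thousand

Competitive equilibrium: 111.3 − 7.4q = 40 + 6.375q → q* = 5.176, p* = 72.9973.
With the tax, the buyer price exceeds the seller price by 23: (111.3 − 7.4q) − (40 + 6.375q) = 23 → q' = 3.5064.
Tax revenue = 23 × 3.5064 = €80.65 thousand.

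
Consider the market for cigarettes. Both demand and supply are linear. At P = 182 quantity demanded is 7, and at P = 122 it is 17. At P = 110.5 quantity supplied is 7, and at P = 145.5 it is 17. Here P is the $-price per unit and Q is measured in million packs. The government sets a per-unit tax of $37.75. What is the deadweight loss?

Demand slope = (122 − 182)/(17 − 7) = −6, so P = 224 − 6Q.
Supply slope = (145.5 − 110.5)/(17 − 7) = 3.5, so P = 86 + 3.5Q.
Competitive equilibrium: 224 − 6Q = 86 + 3.5Q → Q* = 14.5263, P* = 136.8421.
With the tax, the buyer price exceeds the seller price by 37.75: (224 − 6Q) − (86 + 3.5Q) = 37.75 → Q' = 10.5526.
ΔQ = 14.5263 − 10.5526 = 3.9737; the wedge equals the tax, 37.75.
The triangle = ½ × 3.9737 × 37.75 = $75 million.

$75 million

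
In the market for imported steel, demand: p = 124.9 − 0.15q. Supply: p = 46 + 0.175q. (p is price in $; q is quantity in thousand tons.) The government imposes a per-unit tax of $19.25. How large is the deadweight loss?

$570.10 thousand

Competitive equilibrium: 124.9 − 0.15q = 46 + 0.175q → q* = 242.7692, p* = 88.4846.
With the tax, the buyer price exceeds the seller price by 19.25: (124.9 − 0.15q) − (46 + 0.175q) = 19.25 → q' = 183.5385.
Δq = 242.7692 − 183.5385 = 59.2307; the wedge equals the tax, 19.25.
Welfare loss = ½ × 59.2307 × 19.25 = $570.10 thousand.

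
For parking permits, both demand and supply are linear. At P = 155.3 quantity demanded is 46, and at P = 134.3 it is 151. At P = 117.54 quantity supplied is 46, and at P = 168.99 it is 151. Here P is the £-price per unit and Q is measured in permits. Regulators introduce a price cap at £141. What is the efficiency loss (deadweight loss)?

£16.17

Demand slope = (134.3 − 155.3)/(151 − 46) = −0.2, so P = 164.5 − 0.2Q.
Supply slope = (168.99 − 117.54)/(151 − 46) = 0.49, so P = 95 + 0.49Q.
Competitive equilibrium: 164.5 − 0.2Q = 95 + 0.49Q → Q* = 100.7246, P* = 144.3551.
At the ceiling P = 141, quantity supplied = (141 − 95)/0.49 = 93.8776.
Willingness to pay at Q' = 93.8776: 164.5 − 0.2·93.8776 = 145.7245.
ΔQ = 100.7246 − 93.8776 = 6.847; wedge = 145.7245 − 141 = 4.7245.
Welfare loss = ½ × 6.847 × 4.7245 = £16.17.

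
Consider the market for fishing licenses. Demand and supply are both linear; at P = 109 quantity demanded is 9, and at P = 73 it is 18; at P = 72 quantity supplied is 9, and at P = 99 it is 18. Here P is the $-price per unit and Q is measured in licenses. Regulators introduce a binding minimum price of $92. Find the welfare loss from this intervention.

$3.75

Demand slope = (73 − 109)/(18 − 9) = −4, so P = 145 − 4Q.
Supply slope = (99 − 72)/(18 − 9) = 3, so P = 45 + 3Q.
Competitive equilibrium: 145 − 4Q = 45 + 3Q → Q* = 14.2857, P* = 87.8571.
At the floor P = 92, quantity demanded = (145 − 92)/4 = 13.25.
Sellers' marginal cost at Q' = 13.25: 45 + 3·13.25 = 84.75.
ΔQ = 14.2857 − 13.25 = 1.0357; wedge = 92 − 84.75 = 7.25.
DWL = ½ × 1.0357 × 7.25 = $3.75.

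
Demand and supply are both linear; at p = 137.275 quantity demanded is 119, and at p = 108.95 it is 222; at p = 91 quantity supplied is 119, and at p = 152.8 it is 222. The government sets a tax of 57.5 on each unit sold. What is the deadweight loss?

1889.29

Demand slope = (108.95 − 137.275)/(222 − 119) = −0.275, so p = 170 − 0.275q.
Supply slope = (152.8 − 91)/(222 − 119) = 0.6, so p = 19.6 + 0.6q.
Competitive equilibrium: 170 − 0.275q = 19.6 + 0.6q → q* = 171.8857, p* = 122.7314.
With the tax, the buyer price exceeds the seller price by 57.5: (170 − 0.275q) − (19.6 + 0.6q) = 57.5 → q' = 106.1714.
Δq = 171.8857 − 106.1714 = 65.7143; the wedge equals the tax, 57.5.
Welfare loss = ½ × 65.7143 × 57.5 = 1889.29.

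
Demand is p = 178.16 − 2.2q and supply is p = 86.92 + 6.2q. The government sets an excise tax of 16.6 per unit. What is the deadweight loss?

Competitive equilibrium: 178.16 − 2.2q = 86.92 + 6.2q → q* = 10.8619, p* = 154.2638.
With the tax, the buyer price exceeds the seller price by 16.6: (178.16 − 2.2q) − (86.92 + 6.2q) = 16.6 → q' = 8.8857.
Δq = 10.8619 − 8.8857 = 1.9762; the wedge equals the tax, 16.6.
Deadweight loss = ½ × 1.9762 × 16.6 = 16.40.

16.40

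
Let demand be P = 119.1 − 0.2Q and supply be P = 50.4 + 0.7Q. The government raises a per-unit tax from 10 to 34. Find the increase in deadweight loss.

586.67

Competitive equilibrium: 119.1 − 0.2Q = 50.4 + 0.7Q → Q* = 76.3333, P* = 103.8333.
For a per-unit tax t: ΔQ = t/0.9, so DWL = ½·t·(t/0.9) = t²/1.8.
At t = 10: DWL = 55.556. At t = 34: DWL = 642.222.
Increase = 642.222 − 55.556 = 586.67.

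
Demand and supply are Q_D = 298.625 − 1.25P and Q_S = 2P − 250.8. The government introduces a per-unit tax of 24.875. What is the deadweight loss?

237.99

In inverse form: demand P = 238.9 − 0.8Q, supply P = 125.4 + 0.5Q.
Competitive equilibrium: 238.9 − 0.8Q = 125.4 + 0.5Q → Q* = 87.3077, P* = 169.0538.
With the tax, the buyer price exceeds the seller price by 24.875: (238.9 − 0.8Q) − (125.4 + 0.5Q) = 24.875 → Q' = 68.1731.
ΔQ = 87.3077 − 68.1731 = 19.1346; the wedge equals the tax, 24.875.
Deadweight loss = ½ × 19.1346 × 24.875 = 237.99.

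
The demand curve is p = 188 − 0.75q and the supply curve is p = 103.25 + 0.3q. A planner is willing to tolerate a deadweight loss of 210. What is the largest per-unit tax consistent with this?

Competitive equilibrium: 188 − 0.75q = 103.25 + 0.3q → q* = 80.7143, p* = 127.4643.
A tax t gives Δq = t/1.05 and wedge t, so DWL = t²/2.1.
t²/2.1 = 210 → t² = 441 → t = 21.

21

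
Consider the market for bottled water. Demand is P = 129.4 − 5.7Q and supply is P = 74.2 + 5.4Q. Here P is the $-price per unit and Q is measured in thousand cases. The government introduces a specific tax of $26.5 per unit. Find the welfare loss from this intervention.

Competitive equilibrium: 129.4 − 5.7Q = 74.2 + 5.4Q → Q* = 4.973, P* = 101.0541.
With the tax, the buyer price exceeds the seller price by 26.5: (129.4 − 5.7Q) − (74.2 + 5.4Q) = 26.5 → Q' = 2.5856.
ΔQ = 4.973 − 2.5856 = 2.3874; the wedge equals the tax, 26.5.
The triangle = ½ × 2.3874 × 26.5 = $31.63 thousand.

$31.63 thousand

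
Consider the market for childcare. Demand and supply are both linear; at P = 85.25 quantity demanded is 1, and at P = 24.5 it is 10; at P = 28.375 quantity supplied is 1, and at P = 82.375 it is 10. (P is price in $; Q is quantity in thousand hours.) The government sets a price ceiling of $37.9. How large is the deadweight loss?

Demand slope = (24.5 − 85.25)/(10 − 1) = −6.75, so P = 92 − 6.75Q.
Supply slope = (82.375 − 28.375)/(10 − 1) = 6, so P = 22.375 + 6Q.
Competitive equilibrium: 92 − 6.75Q = 22.375 + 6Q → Q* = 5.4608, P* = 55.1397.
At the ceiling P = 37.9, quantity supplied = (37.9 − 22.375)/6 = 2.5875.
Willingness to pay at Q' = 2.5875: 92 − 6.75·2.5875 = 74.5344.
ΔQ = 5.4608 − 2.5875 = 2.8733; wedge = 74.5344 − 37.9 = 36.6344.
Welfare loss = ½ × 2.8733 × 36.6344 = $52.63 thousand.

$52.63 thousand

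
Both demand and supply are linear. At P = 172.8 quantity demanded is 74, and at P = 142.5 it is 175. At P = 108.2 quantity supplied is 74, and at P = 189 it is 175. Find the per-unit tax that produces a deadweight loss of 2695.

77

Demand slope = (142.5 − 172.8)/(175 − 74) = −0.3, so P = 195 − 0.3Q.
Supply slope = (189 − 108.2)/(175 − 74) = 0.8, so P = 49 + 0.8Q.
Competitive equilibrium: 195 − 0.3Q = 49 + 0.8Q → Q* = 132.7273, P* = 155.1818.
A tax t gives ΔQ = t/1.1 and wedge t, so DWL = t²/2.2.
t²/2.2 = 2695 → t² = 5929 → t = 77.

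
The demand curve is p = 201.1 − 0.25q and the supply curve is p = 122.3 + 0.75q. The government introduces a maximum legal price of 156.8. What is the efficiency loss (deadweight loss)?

537.92

Competitive equilibrium: 201.1 − 0.25q = 122.3 + 0.75q → q* = 78.8, p* = 181.4.
At the ceiling p = 156.8, quantity supplied = (156.8 − 122.3)/0.75 = 46.
Willingness to pay at q' = 46: 201.1 − 0.25·46 = 189.6.
Δq = 78.8 − 46 = 32.8; wedge = 189.6 − 156.8 = 32.8.
Deadweight loss = ½ × 32.8 × 32.8 = 537.92.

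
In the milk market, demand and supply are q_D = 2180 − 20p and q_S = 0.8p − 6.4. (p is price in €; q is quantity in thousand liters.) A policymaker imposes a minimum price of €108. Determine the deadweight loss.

In inverse form: demand p = 109 − 0.05q, supply p = 8 + 1.25q.
Competitive equilibrium: 109 − 0.05q = 8 + 1.25q → q* = 77.6923, p* = 105.1154.
At the floor p = 108, quantity demanded = (109 − 108)/0.05 = 20.
Sellers' marginal cost at q' = 20: 8 + 1.25·20 = 33.
Δq = 77.6923 − 20 = 57.6923; wedge = 108 − 33 = 75.
Welfare loss = ½ × 57.6923 × 75 = €2163.46 thousand.

€2163.46 thousand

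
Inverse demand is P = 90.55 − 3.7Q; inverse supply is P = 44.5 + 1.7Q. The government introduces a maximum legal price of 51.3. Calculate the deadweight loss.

55.35

Competitive equilibrium: 90.55 − 3.7Q = 44.5 + 1.7Q → Q* = 8.5278, P* = 58.9972.
At the ceiling P = 51.3, quantity supplied = (51.3 − 44.5)/1.7 = 4.
Willingness to pay at Q' = 4: 90.55 − 3.7·4 = 75.75.
ΔQ = 8.5278 − 4 = 4.5278; wedge = 75.75 − 51.3 = 24.45.
The triangle = ½ × 4.5278 × 24.45 = 55.35.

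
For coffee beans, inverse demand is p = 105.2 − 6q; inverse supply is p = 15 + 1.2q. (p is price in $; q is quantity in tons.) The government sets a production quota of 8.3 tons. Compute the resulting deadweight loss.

Competitive equilibrium: 105.2 − 6q = 15 + 1.2q → q* = 12.5278, p* = 30.0333.
At q = 8.3: demand price = 105.2 − 6·8.3 = 55.4; supply price = 15 + 1.2·8.3 = 24.96.
Δq = 12.5278 − 8.3 = 4.2278; wedge = 55.4 − 24.96 = 30.44.
Welfare loss = ½ × 4.2278 × 30.44 = $64.35.

$64.35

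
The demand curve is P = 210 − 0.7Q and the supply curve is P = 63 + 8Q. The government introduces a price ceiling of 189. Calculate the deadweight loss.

Competitive equilibrium: 210 − 0.7Q = 63 + 8Q → Q* = 16.8966, P* = 198.1724.
At the ceiling P = 189, quantity supplied = (189 − 63)/8 = 15.75.
Willingness to pay at Q' = 15.75: 210 − 0.7·15.75 = 198.975.
ΔQ = 16.8966 − 15.75 = 1.1466; wedge = 198.975 − 189 = 9.975.
The triangle = ½ × 1.1466 × 9.975 = 5.72.

5.72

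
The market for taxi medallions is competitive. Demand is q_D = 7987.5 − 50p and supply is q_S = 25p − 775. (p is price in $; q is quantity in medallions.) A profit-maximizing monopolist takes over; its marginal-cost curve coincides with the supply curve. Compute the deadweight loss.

In inverse form: demand p = 159.75 − 0.02q, supply p = 31 + 0.04q.
Competitive equilibrium: 159.75 − 0.02q = 31 + 0.04q → q* = 2145.8333, p* = 116.8333.
Marginal revenue: MR = 159.75 − 0.04q. Set MR = MC: 159.75 − 0.04q = 31 + 0.04q → q_m = 1609.375.
Price p_m = 159.75 − 0.02·1609.375 = 127.5625; MC(q_m) = 31 + 0.04·1609.375 = 95.375.
Competitive q* = 2145.8333, so Δq = 536.4583; wedge = 127.5625 − 95.375 = 32.1875.
DWL = ½ × 536.4583 × 32.1875 = $8633.63.

$8633.63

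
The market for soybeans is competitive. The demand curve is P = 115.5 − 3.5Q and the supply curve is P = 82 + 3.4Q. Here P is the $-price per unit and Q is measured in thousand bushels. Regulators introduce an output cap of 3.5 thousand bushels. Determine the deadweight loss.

Competitive equilibrium: 115.5 − 3.5Q = 82 + 3.4Q → Q* = 4.85507, P* = 98.50725.
At Q = 3.5: demand price = 115.5 − 3.5·3.5 = 103.25; supply price = 82 + 3.4·3.5 = 93.9.
ΔQ = 4.85507 − 3.5 = 1.35507; wedge = 103.25 − 93.9 = 9.35.
The triangle = ½ × 1.35507 × 9.35 = $6.33 thousand.

$6.33 thousand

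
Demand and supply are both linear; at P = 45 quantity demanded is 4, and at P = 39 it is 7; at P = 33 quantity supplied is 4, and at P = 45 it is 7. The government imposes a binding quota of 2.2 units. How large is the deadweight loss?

Demand slope = (39 − 45)/(7 − 4) = −2, so P = 53 − 2Q.
Supply slope = (45 − 33)/(7 − 4) = 4, so P = 17 + 4Q.
Competitive equilibrium: 53 − 2Q = 17 + 4Q → Q* = 6, P* = 41.
At Q = 2.2: demand price = 53 − 2·2.2 = 48.6; supply price = 17 + 4·2.2 = 25.8.
ΔQ = 6 − 2.2 = 3.8; wedge = 48.6 − 25.8 = 22.8.
The triangle = ½ × 3.8 × 22.8 = 43.32.

43.32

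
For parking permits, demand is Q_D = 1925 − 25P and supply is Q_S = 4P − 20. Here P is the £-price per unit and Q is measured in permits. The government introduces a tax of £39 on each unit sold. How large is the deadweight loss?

In inverse form: demand P = 77 − 0.04Q, supply P = 5 + 0.25Q.
Competitive equilibrium: 77 − 0.04Q = 5 + 0.25Q → Q* = 248.2759, P* = 67.069.
With the tax, the buyer price exceeds the seller price by 39: (77 − 0.04Q) − (5 + 0.25Q) = 39 → Q' = 113.7931.
ΔQ = 248.2759 − 113.7931 = 134.4828; the wedge equals the tax, 39.
The triangle = ½ × 134.4828 × 39 = £2622.41.

£2622.41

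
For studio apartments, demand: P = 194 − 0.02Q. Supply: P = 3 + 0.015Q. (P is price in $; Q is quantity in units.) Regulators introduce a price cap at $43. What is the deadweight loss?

Competitive equilibrium: 194 − 0.02Q = 3 + 0.015Q → Q* = 5457.142857, P* = 84.857143.
At the ceiling P = 43, quantity supplied = (43 − 3)/0.015 = 2666.666667.
Willingness to pay at Q' = 2666.666667: 194 − 0.02·2666.666667 = 140.666667.
ΔQ = 5457.142857 − 2666.666667 = 2790.47619; wedge = 140.666667 − 43 = 97.666667.
The triangle = ½ × 2790.47619 × 97.666667 = $136268.25.

$136268.25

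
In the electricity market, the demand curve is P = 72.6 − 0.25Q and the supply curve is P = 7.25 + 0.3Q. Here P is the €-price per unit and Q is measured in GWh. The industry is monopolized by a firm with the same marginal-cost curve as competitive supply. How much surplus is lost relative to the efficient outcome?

€379.14

Competitive equilibrium: 72.6 − 0.25Q = 7.25 + 0.3Q → Q* = 118.8182, P* = 42.8955.
Marginal revenue: MR = 72.6 − 0.5Q. Set MR = MC: 72.6 − 0.5Q = 7.25 + 0.3Q → Q_m = 81.6875.
Price P_m = 72.6 − 0.25·81.6875 = 52.1781; MC(Q_m) = 7.25 + 0.3·81.6875 = 31.7563.
Competitive Q* = 118.8182, so ΔQ = 37.1307; wedge = 52.1781 − 31.7563 = 20.4218.
DWL = ½ × 37.1307 × 20.4218 = €379.14.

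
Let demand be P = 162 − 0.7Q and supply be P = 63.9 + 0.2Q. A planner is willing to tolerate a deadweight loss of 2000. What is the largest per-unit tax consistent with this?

Competitive equilibrium: 162 − 0.7Q = 63.9 + 0.2Q → Q* = 109, P* = 85.7.
A tax t gives ΔQ = t/0.9 and wedge t, so DWL = t²/1.8.
t²/1.8 = 2000 → t² = 3600 → t = 60.

60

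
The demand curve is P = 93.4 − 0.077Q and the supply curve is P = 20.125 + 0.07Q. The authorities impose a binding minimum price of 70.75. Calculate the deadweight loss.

3068.19

Competitive equilibrium: 93.4 − 0.077Q = 20.125 + 0.07Q → Q* = 498.4694, P* = 55.0179.
At the floor P = 70.75, quantity demanded = (93.4 − 70.75)/0.077 = 294.1558.
Sellers' marginal cost at Q' = 294.1558: 20.125 + 0.07·294.1558 = 40.7159.
ΔQ = 498.4694 − 294.1558 = 204.3136; wedge = 70.75 − 40.7159 = 30.0341.
The triangle = ½ × 204.3136 × 30.0341 = 3068.19.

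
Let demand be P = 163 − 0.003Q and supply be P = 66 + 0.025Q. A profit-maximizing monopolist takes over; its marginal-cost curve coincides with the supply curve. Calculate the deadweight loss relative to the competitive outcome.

1573.53

Competitive equilibrium: 163 − 0.003Q = 66 + 0.025Q → Q* = 3464.2857, P* = 152.6071.
Marginal revenue: MR = 163 − 0.006Q. Set MR = MC: 163 − 0.006Q = 66 + 0.025Q → Q_m = 3129.0323.
Price P_m = 163 − 0.003·3129.0323 = 153.6129; MC(Q_m) = 66 + 0.025·3129.0323 = 144.2258.
Competitive Q* = 3464.2857, so ΔQ = 335.2534; wedge = 153.6129 − 144.2258 = 9.3871.
DWL = ½ × 335.2534 × 9.3871 = 1573.53.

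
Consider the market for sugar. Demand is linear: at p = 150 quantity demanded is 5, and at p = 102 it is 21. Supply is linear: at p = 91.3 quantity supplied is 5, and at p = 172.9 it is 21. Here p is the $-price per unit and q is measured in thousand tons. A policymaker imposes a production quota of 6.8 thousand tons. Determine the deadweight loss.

$120.16 thousand

Demand slope = (102 − 150)/(21 − 5) = −3, so p = 165 − 3q.
Supply slope = (172.9 − 91.3)/(21 − 5) = 5.1, so p = 65.8 + 5.1q.
Competitive equilibrium: 165 − 3q = 65.8 + 5.1q → q* = 12.2469, p* = 128.2593.
At q = 6.8: demand price = 165 − 3·6.8 = 144.6; supply price = 65.8 + 5.1·6.8 = 100.48.
Δq = 12.2469 − 6.8 = 5.4469; wedge = 144.6 − 100.48 = 44.12.
Deadweight loss = ½ × 5.4469 × 44.12 = $120.16 thousand.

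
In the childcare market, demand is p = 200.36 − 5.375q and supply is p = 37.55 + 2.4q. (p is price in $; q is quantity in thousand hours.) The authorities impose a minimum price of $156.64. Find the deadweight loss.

$637.55 thousand

Competitive equilibrium: 200.36 − 5.375q = 37.55 + 2.4q → q* = 20.9402, p* = 87.8065.
At the floor p = 156.64, quantity demanded = (200.36 − 156.64)/5.375 = 8.134.
Sellers' marginal cost at q' = 8.134: 37.55 + 2.4·8.134 = 57.0716.
Δq = 20.9402 − 8.134 = 12.8062; wedge = 156.64 − 57.0716 = 99.5684.
Deadweight loss = ½ × 12.8062 × 99.5684 = $637.55 thousand.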